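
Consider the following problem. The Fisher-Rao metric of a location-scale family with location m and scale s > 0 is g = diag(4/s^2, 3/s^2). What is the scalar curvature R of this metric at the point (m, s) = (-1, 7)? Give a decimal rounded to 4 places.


The metric has the form g = (A dm^2 + B ds^2)/s^2 with A = 4, B = 3.
Substitute u = sqrt(A/B)*m: g = B*(du^2 + ds^2)/s^2, i.e. B times the
Poincare upper half-plane metric, which has constant Gaussian curvature -1.
Scaling a 2D metric by a constant c divides the Gaussian curvature by c,
so K = -1/B = -1/(3) = -0.3333 everywhere (the point (m, s) = (-1, 7) is irrelevant:
the curvature is constant).
Scalar curvature in dimension 2: R = 2K = -2/(3) = -0.6667.

-0.6667


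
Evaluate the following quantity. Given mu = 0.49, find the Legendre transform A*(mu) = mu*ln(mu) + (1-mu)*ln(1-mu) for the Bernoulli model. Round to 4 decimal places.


Legendre transform for Bernoulli:
A*(mu) = mu*log(mu) + (1-mu)*log(1-mu).
mu = 0.49, 1-mu = 0.51.
mu*log(mu) = 0.49*log(0.49) = -0.349541.
(1-mu)*log(1-mu) = 0.51*log(0.51) = -0.343406.
A* = -0.349541 + -0.343406 = -0.6929

-0.6929


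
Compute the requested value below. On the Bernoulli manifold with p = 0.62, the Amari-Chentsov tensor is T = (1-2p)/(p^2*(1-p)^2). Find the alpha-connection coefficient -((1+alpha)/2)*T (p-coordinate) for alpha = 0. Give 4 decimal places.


Skewness (Amari-Chentsov) tensor: T = (1-2p)/(p^2*(1-p)^2).
p = 0.62, 1-2p = -0.24, p^2 = 0.3844, (1-p)^2 = 0.1444.
T = -0.24/(0.3844 * 0.1444) = -4.323751.
In the p-coordinate, Gamma^(alpha) = Gamma^(0) - (alpha/2)*T with Gamma^(0) = (1/2)*g'(p) = -T/2,
so Gamma^(alpha) = -((1+alpha)/2)*T.
alpha = 0, -(1+alpha)/2 = -0.5.
Gamma = -0.5 * -4.323751 = 2.1619

2.1619


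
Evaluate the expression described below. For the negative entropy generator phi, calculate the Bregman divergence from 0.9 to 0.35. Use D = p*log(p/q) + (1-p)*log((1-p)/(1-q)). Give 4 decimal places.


Bregman divergence with negative entropy generator:
D = p*log(p/q) + (1-p)*log((1-p)/(1-q)).
p = 0.9, q = 0.35.
p*log(p/q) = 0.9*log(0.9/0.35) = 0.850015.
(1-p)*log((1-p)/(1-q)) = 0.1*log(0.1/0.65) = -0.18718.
D = 0.850015 + -0.18718 = 0.6628

0.6628


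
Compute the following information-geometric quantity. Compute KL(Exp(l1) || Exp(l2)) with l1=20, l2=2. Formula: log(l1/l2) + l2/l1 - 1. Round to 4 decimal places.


KL divergence for exponential family:
KL = log(l1/l2) + l2/l1 - 1.
log(20/2) = 2.302585.
2/20 = 0.1.
KL = 2.302585 + 0.1 - 1 = 1.4026

1.4026


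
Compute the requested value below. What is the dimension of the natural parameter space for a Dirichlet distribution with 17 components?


Exponential family dimension calculation:
Dirichlet with 17 components has 17 natural parameters.

17


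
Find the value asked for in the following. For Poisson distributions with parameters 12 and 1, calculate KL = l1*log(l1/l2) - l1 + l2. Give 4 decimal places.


KL divergence for Poisson:
KL = l1*log(l1/l2) - l1 + l2.
l1 = 12, l2 = 1.
log(12/1) = 2.484907.
l1*log(l1/l2) = 12 * 2.484907 = 29.81888.
KL = 29.81888 - 12 + 1 = 18.8189

18.8189


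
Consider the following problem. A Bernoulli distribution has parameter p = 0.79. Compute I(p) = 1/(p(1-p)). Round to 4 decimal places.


For Bernoulli(p), Fisher information is I(p) = 1/(p*(1-p)).
p = 0.79, 1-p = 0.21.
p*(1-p) = 0.1659.
I(p) = 1/0.1659 = 6.0277

6.0277


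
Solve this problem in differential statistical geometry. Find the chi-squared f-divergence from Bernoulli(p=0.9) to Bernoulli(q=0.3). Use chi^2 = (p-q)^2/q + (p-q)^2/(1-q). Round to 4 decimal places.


Chi-squared divergence between Bernoulli distributions:
chi^2 = (p-q)^2/q + (p-q)^2/(1-q).
p = 0.9, q = 0.3, p-q = 0.6.
(p-q)^2 = 0.36.
term1 = 0.36/0.3 = 1.2.
term2 = 0.36/0.7 = 0.514286.
chi^2 = 1.2 + 0.514286 = 1.7143

1.7143


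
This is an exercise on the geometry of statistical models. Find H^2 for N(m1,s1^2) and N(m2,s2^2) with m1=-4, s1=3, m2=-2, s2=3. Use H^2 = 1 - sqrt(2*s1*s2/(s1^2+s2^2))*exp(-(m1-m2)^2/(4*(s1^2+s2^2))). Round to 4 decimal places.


Squared Hellinger distance for Gaussians:
H^2 = 1 - sqrt(2*s1*s2/(s1^2+s2^2)) * exp(-(m1-m2)^2/(4*(s1^2+s2^2))).
s1^2 = 9, s2^2 = 9, s1^2+s2^2 = 18.
sqrt(2*3*3/(18)) = 1.0.
(m1-m2)^2 = (-2)^2 = 4.
exp(-4/(4*18)) = exp(-0.055556) = 0.945959.
H^2 = 1 - 1.0*0.945959 = 0.0540

0.0540


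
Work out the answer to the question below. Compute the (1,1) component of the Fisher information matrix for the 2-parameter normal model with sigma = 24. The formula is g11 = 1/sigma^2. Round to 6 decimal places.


For the 2-parameter normal family, the Fisher metric has:
  g11 = 1/sigma^2, g22 = 2/sigma^2.
sigma = 24, sigma^2 = 576.
g11 = 0.001736

0.001736


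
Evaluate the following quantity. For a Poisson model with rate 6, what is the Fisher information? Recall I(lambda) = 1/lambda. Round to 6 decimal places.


Fisher information for Poisson: I(lambda) = 1/lambda.
lambda = 6.
I(lambda) = 1/6 = 0.166667

0.166667


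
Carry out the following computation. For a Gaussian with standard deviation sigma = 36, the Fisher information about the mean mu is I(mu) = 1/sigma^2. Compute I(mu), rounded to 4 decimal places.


The Fisher information for the mean of a normal distribution is I(mu) = 1/sigma^2.
sigma = 36, so sigma^2 = 1296.
I(mu) = 1/1296 = 0.0008

0.0008


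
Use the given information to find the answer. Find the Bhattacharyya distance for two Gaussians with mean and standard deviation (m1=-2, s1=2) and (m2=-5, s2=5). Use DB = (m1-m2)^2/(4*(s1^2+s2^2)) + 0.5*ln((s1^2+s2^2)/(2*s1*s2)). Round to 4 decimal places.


Bhattacharyya distance between two Gaussians:
DB = (m1-m2)^2/(4*(s1^2+s2^2)) + (1/2)*ln((s1^2+s2^2)/(2*s1*s2)).
(m1-m2)^2 = (3)^2 = 9.
s1^2+s2^2 = 4 + 25 = 29.
term1 = 9/116 = 0.077586.
term2 = 0.5*ln(29/20.0) = 0.185782.
DB = 0.077586 + 0.185782 = 0.2634

0.2634


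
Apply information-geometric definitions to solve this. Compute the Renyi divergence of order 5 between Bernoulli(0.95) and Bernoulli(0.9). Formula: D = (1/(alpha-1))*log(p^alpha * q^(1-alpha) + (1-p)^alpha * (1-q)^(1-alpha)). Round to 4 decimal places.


Renyi divergence of order alpha between Bernoulli distributions:
D = (1/(alpha-1))*log(p^alpha * q^(1-alpha) + (1-p)^alpha * (1-q)^(1-alpha)).
alpha = 5, p = 0.95, q = 0.9.
p^alpha * q^(1-alpha) = 0.95^5 * 0.9^-4 = 1.179364.
(1-p)^alpha * (1-q)^(1-alpha) = 0.05^5 * 0.1^-4 = 0.003125.
sum = 1.179364 + 0.003125 = 1.182489.
D = (1/4)*log(1.182489) = 0.0419

0.0419


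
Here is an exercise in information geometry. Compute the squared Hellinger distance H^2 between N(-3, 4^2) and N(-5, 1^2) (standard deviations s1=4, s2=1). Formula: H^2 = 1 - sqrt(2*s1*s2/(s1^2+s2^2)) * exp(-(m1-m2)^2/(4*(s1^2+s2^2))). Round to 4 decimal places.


Squared Hellinger distance for Gaussians:
H^2 = 1 - sqrt(2*s1*s2/(s1^2+s2^2)) * exp(-(m1-m2)^2/(4*(s1^2+s2^2))).
s1^2 = 16, s2^2 = 1, s1^2+s2^2 = 17.
sqrt(2*4*1/(17)) = 0.685994.
(m1-m2)^2 = (2)^2 = 4.
exp(-4/(4*17)) = exp(-0.058824) = 0.942873.
H^2 = 1 - 0.685994*0.942873 = 0.3532

0.3532


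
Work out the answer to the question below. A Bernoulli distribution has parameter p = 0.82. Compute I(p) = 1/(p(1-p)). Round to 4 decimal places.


For Bernoulli(p), Fisher information is I(p) = 1/(p*(1-p)).
p = 0.82, 1-p = 0.18.
p*(1-p) = 0.1476.
I(p) = 1/0.1476 = 6.7751

6.7751


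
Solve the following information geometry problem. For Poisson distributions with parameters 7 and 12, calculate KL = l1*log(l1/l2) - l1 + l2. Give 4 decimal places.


KL divergence for Poisson:
KL = l1*log(l1/l2) - l1 + l2.
l1 = 7, l2 = 12.
log(7/12) = -0.538997.
l1*log(l1/l2) = 7 * -0.538997 = -3.772976.
KL = -3.772976 - 7 + 12 = 1.2270

1.2270


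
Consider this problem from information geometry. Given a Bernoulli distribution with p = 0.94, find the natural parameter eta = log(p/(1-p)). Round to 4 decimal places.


Natural parameter for Bernoulli: eta = log(p/(1-p)).
p = 0.94, 1-p = 0.06.
p/(1-p) = 15.666667.
eta = log(15.666667) = 2.7515

2.7515


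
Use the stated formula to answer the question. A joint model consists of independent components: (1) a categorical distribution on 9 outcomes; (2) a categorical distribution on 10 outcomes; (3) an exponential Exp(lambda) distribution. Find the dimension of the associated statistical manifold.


The dimension of a statistical manifold equals the number of free
(independent) real parameters of the model. For a product of independent
blocks the parameter counts add.
- categorical on 9 outcomes (probabilities sum to 1): 9-1 = 8.
- categorical on 10 outcomes (probabilities sum to 1): 10-1 = 9.
- exponential (lambda): 1.
Total = 8 + 9 + 1 = 18.
Dimension = 18

18


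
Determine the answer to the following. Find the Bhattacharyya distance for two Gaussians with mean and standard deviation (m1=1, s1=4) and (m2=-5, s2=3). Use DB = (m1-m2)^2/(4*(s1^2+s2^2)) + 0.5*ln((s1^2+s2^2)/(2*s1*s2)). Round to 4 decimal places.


Bhattacharyya distance between two Gaussians:
DB = (m1-m2)^2/(4*(s1^2+s2^2)) + (1/2)*ln((s1^2+s2^2)/(2*s1*s2)).
(m1-m2)^2 = (6)^2 = 36.
s1^2+s2^2 = 16 + 9 = 25.
term1 = 36/100 = 0.36.
term2 = 0.5*ln(25/24.0) = 0.020411.
DB = 0.36 + 0.020411 = 0.3804

0.3804


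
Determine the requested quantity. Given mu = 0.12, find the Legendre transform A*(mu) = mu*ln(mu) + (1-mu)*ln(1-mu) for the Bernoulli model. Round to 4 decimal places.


Legendre transform for Bernoulli:
A*(mu) = mu*log(mu) + (1-mu)*log(1-mu).
mu = 0.12, 1-mu = 0.88.
mu*log(mu) = 0.12*log(0.12) = -0.254432.
(1-mu)*log(1-mu) = 0.88*log(0.88) = -0.112493.
A* = -0.254432 + -0.112493 = -0.3669

-0.3669


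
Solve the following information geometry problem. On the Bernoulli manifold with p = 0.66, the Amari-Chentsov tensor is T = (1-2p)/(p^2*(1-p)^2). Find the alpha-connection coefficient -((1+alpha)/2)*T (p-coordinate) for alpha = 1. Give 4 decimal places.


Skewness (Amari-Chentsov) tensor: T = (1-2p)/(p^2*(1-p)^2).
p = 0.66, 1-2p = -0.32, p^2 = 0.4356, (1-p)^2 = 0.1156.
T = -0.32/(0.4356 * 0.1156) = -6.354835.
In the p-coordinate, Gamma^(alpha) = Gamma^(0) - (alpha/2)*T with Gamma^(0) = (1/2)*g'(p) = -T/2,
so Gamma^(alpha) = -((1+alpha)/2)*T.
alpha = 1, -(1+alpha)/2 = -1.0.
Gamma = -1.0 * -6.354835 = 6.3548

6.3548


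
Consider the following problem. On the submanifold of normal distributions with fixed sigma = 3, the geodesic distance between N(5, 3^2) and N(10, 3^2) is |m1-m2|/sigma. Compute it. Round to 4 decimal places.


On the fixed-variance normal subfamily, geodesic distance = |m1-m2|/sigma.
|5 - 10| = 5.
sigma = 3.
d = 5/3 = 1.6667

1.6667


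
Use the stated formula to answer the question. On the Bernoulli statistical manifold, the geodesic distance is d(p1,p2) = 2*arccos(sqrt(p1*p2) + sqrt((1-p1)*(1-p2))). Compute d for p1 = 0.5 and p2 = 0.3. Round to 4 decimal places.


Geodesic distance on Bernoulli manifold:
d(p1,p2) = 2*arccos(sqrt(p1*p2) + sqrt((1-p1)*(1-p2))).
sqrt(p1*p2) = sqrt(0.5*0.3) = 0.387298.
sqrt((1-p1)*(1-p2)) = sqrt(0.5*0.7) = 0.591608.
arg = 0.387298 + 0.591608 = 0.978906.
d = 2*arccos(0.978906) = 0.4115

0.4115


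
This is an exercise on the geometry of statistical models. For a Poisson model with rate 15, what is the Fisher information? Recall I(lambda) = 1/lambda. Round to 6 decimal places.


Fisher information for Poisson: I(lambda) = 1/lambda.
lambda = 15.
I(lambda) = 1/15 = 0.066667

0.066667


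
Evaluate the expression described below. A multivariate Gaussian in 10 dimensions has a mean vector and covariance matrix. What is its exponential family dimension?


Exponential family dimension calculation:
For 10-dim MVN: mean has 10 params, covariance has 10*11/2 = 55 unique entries.
Total dim = 10 + 55 = 65.

65


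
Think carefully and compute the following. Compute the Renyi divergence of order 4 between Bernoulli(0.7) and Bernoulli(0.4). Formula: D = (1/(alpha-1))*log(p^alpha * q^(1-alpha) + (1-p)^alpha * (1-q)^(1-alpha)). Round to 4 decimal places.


Renyi divergence of order alpha between Bernoulli distributions:
D = (1/(alpha-1))*log(p^alpha * q^(1-alpha) + (1-p)^alpha * (1-q)^(1-alpha)).
alpha = 4, p = 0.7, q = 0.4.
p^alpha * q^(1-alpha) = 0.7^4 * 0.4^-3 = 3.751562.
(1-p)^alpha * (1-q)^(1-alpha) = 0.3^4 * 0.6^-3 = 0.0375.
sum = 3.751562 + 0.0375 = 3.789062.
D = (1/3)*log(3.789062) = 0.4440

0.4440


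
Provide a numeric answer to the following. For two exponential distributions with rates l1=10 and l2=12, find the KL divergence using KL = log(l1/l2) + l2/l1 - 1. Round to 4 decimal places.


KL divergence for exponential family:
KL = log(l1/l2) + l2/l1 - 1.
log(10/12) = -0.182322.
12/10 = 1.2.
KL = -0.182322 + 1.2 - 1 = 0.0177

0.0177


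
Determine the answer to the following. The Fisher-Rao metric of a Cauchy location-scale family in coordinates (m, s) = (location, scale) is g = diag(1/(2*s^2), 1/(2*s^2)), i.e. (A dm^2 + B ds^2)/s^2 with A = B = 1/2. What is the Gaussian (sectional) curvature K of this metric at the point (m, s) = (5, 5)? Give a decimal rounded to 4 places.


The metric has the form g = (A dm^2 + B ds^2)/s^2 with A = 1/2, B = 1/2.
Substitute u = sqrt(A/B)*m: g = B*(du^2 + ds^2)/s^2, i.e. B times the
Poincare upper half-plane metric, which has constant Gaussian curvature -1.
Scaling a 2D metric by a constant c divides the Gaussian curvature by c,
so K = -1/B = -1/(1/2) = -2.0000 everywhere (the point (m, s) = (5, 5) is irrelevant:
the curvature is constant).
The requested Gaussian curvature is K = -2.0000.

-2.0000


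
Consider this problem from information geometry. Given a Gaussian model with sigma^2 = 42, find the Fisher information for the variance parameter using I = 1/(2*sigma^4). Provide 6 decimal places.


Fisher information for variance: I(sigma^2) = 1/(2*sigma^4).
sigma^2 = 42, so sigma^4 = 1764.
I = 1/(2*1764) = 1/3528 = 0.000283

0.000283


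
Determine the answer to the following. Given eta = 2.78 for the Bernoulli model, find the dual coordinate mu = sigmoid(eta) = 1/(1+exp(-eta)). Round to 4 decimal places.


Dual coordinate (expectation parameter) for Bernoulli:
mu = 1/(1+exp(-eta)).
eta = 2.78.
exp(-eta) = exp(-2.78) = 0.062039.
mu = 1/(1+0.062039) = 0.9416

0.9416


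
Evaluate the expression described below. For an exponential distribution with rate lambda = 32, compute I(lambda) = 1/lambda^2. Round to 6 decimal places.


Fisher information for exponential: I(lambda) = 1/lambda^2.
lambda = 32, lambda^2 = 1024.
I = 1/1024 = 0.000977

0.000977


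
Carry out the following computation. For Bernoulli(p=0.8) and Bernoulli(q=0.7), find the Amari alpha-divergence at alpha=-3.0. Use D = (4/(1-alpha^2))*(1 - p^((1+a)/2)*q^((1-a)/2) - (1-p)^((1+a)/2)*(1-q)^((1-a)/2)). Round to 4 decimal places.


Amari alpha-divergence:
D = (4/(1-alpha^2))*(1 - p^((1+a)/2)*q^((1-a)/2) - (1-p)^((1+a)/2)*(1-q)^((1-a)/2)).
alpha = -3.0, p = 0.8, q = 0.7.
e1 = (1+alpha)/2 = -1.0, e2 = (1-alpha)/2 = 2.0.
t1 = p^e1 * q^e2 = 0.8^-1.0 * 0.7^2.0 = 0.6125.
t2 = (1-p)^e1 * (1-q)^e2 = 0.2^-1.0 * 0.3^2.0 = 0.45.
4/(1-alpha^2) = -0.5.
D = -0.5*(1 - 0.6125 - 0.45) = 0.0313

0.0313


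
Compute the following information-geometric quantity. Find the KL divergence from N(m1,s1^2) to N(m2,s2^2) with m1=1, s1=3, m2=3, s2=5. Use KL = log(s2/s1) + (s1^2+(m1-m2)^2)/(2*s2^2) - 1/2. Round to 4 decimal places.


KL divergence between normal distributions:
KL = log(s2/s1) + (s1^2 + (m1-m2)^2)/(2*s2^2) - 1/2.
log(5/3) = 0.510826.
(3^2 + (1-3)^2)/(2*5^2) = (9 + 4)/50 = 0.26.
KL = 0.510826 + 0.26 - 0.5 = 0.2708

0.2708


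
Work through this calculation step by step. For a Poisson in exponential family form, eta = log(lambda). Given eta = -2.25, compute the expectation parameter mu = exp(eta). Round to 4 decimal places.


Expectation parameter for Poisson exponential family:
mu = exp(eta).
eta = -2.25.
mu = exp(-2.25) = 0.1054

0.1054


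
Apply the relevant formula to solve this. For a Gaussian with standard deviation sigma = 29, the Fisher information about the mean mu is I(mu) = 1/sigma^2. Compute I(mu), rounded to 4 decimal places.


The Fisher information for the mean of a normal distribution is I(mu) = 1/sigma^2.
sigma = 29, so sigma^2 = 841.
I(mu) = 1/841 = 0.0012

0.0012


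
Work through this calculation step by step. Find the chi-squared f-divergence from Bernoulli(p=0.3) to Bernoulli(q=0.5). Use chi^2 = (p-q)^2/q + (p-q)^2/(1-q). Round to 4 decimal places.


Chi-squared divergence between Bernoulli distributions:
chi^2 = (p-q)^2/q + (p-q)^2/(1-q).
p = 0.3, q = 0.5, p-q = -0.2.
(p-q)^2 = 0.04.
term1 = 0.04/0.5 = 0.08.
term2 = 0.04/0.5 = 0.08.
chi^2 = 0.08 + 0.08 = 0.1600

0.1600


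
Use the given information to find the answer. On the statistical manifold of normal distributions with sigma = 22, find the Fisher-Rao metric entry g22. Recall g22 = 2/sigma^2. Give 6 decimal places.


For the 2-parameter normal family, the Fisher metric has:
  g11 = 1/sigma^2, g22 = 2/sigma^2.
sigma = 22, sigma^2 = 484.
g22 = 0.004132

0.004132


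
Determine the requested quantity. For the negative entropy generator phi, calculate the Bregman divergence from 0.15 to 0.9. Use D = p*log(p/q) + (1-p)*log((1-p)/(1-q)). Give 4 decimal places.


Bregman divergence with negative entropy generator:
D = p*log(p/q) + (1-p)*log((1-p)/(1-q)).
p = 0.15, q = 0.9.
p*log(p/q) = 0.15*log(0.15/0.9) = -0.268764.
(1-p)*log((1-p)/(1-q)) = 0.85*log(0.85/0.1) = 1.819056.
D = -0.268764 + 1.819056 = 1.5503

1.5503


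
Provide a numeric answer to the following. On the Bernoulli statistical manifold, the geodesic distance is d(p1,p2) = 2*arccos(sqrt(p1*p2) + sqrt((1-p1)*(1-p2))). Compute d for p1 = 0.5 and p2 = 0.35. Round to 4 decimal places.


Geodesic distance on Bernoulli manifold:
d(p1,p2) = 2*arccos(sqrt(p1*p2) + sqrt((1-p1)*(1-p2))).
sqrt(p1*p2) = sqrt(0.5*0.35) = 0.41833.
sqrt((1-p1)*(1-p2)) = sqrt(0.5*0.65) = 0.570088.
arg = 0.41833 + 0.570088 = 0.988418.
d = 2*arccos(0.988418) = 0.3047

0.3047


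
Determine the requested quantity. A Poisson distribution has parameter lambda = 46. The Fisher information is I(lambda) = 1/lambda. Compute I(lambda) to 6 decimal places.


Fisher information for Poisson: I(lambda) = 1/lambda.
lambda = 46.
I(lambda) = 1/46 = 0.021739

0.021739


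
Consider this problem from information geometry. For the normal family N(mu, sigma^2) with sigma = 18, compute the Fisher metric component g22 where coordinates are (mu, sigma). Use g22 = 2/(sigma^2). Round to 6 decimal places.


For the 2-parameter normal family, the Fisher metric has:
  g11 = 1/sigma^2, g22 = 2/sigma^2.
sigma = 18, sigma^2 = 324.
g22 = 0.006173

0.006173


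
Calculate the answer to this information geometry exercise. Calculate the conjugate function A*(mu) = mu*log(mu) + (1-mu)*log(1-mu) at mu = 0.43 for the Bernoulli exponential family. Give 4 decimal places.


Legendre transform for Bernoulli:
A*(mu) = mu*log(mu) + (1-mu)*log(1-mu).
mu = 0.43, 1-mu = 0.57.
mu*log(mu) = 0.43*log(0.43) = -0.362907.
(1-mu)*log(1-mu) = 0.57*log(0.57) = -0.320408.
A* = -0.362907 + -0.320408 = -0.6833

-0.6833


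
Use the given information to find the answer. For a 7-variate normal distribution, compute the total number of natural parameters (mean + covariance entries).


Exponential family dimension calculation:
For 7-dim MVN: mean has 7 params, covariance has 7*8/2 = 28 unique entries.
Total dim = 7 + 28 = 35.

35


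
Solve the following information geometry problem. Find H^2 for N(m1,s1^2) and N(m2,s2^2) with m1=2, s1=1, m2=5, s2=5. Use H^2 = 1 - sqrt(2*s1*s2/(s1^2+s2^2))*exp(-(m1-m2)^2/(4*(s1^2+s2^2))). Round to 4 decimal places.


Squared Hellinger distance for Gaussians:
H^2 = 1 - sqrt(2*s1*s2/(s1^2+s2^2)) * exp(-(m1-m2)^2/(4*(s1^2+s2^2))).
s1^2 = 1, s2^2 = 25, s1^2+s2^2 = 26.
sqrt(2*1*5/(26)) = 0.620174.
(m1-m2)^2 = (-3)^2 = 9.
exp(-9/(4*26)) = exp(-0.086538) = 0.9171.
H^2 = 1 - 0.620174*0.9171 = 0.4312

0.4312


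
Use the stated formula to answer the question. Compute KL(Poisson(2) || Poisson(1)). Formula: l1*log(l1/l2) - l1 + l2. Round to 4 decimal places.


KL divergence for Poisson:
KL = l1*log(l1/l2) - l1 + l2.
l1 = 2, l2 = 1.
log(2/1) = 0.693147.
l1*log(l1/l2) = 2 * 0.693147 = 1.386294.
KL = 1.386294 - 2 + 1 = 0.3863

0.3863


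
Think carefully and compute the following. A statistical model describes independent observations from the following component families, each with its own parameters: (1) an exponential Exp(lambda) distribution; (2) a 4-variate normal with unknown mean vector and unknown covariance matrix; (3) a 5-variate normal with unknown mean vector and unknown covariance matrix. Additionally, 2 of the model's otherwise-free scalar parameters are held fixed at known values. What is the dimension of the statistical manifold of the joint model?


The dimension of a statistical manifold equals the number of free
(independent) real parameters of the model. For a product of independent
blocks the parameter counts add.
- exponential (lambda): 1.
- 4-variate normal: 4 (mean) + 4*5/2 = 10 (symmetric covariance) = 14.
- 5-variate normal: 5 (mean) + 5*6/2 = 15 (symmetric covariance) = 20.
Total = 1 + 14 + 20 = 35.
2 parameter(s) fixed at known values: 35 - 2 = 33.
Dimension = 33

33


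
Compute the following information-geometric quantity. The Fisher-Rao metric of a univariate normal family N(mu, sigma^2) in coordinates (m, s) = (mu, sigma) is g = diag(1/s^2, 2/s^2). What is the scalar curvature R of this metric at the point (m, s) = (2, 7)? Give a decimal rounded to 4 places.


The metric has the form g = (A dm^2 + B ds^2)/s^2 with A = 1, B = 2.
Substitute u = sqrt(A/B)*m: g = B*(du^2 + ds^2)/s^2, i.e. B times the
Poincare upper half-plane metric, which has constant Gaussian curvature -1.
Scaling a 2D metric by a constant c divides the Gaussian curvature by c,
so K = -1/B = -1/(2) = -0.5000 everywhere (the point (m, s) = (2, 7) is irrelevant:
the curvature is constant).
Scalar curvature in dimension 2: R = 2K = -2/(2) = -1.0000.

-1.0000


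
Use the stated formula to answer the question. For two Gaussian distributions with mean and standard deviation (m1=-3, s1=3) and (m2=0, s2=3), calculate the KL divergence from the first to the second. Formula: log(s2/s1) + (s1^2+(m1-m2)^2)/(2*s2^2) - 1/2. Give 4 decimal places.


KL divergence between normal distributions:
KL = log(s2/s1) + (s1^2 + (m1-m2)^2)/(2*s2^2) - 1/2.
log(3/3) = 0.0.
(3^2 + (-3-0)^2)/(2*3^2) = (9 + 9)/18 = 1.0.
KL = 0.0 + 1.0 - 0.5 = 0.5000

0.5000


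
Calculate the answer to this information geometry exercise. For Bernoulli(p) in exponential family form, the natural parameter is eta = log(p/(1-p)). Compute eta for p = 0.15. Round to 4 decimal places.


Natural parameter for Bernoulli: eta = log(p/(1-p)).
p = 0.15, 1-p = 0.85.
p/(1-p) = 0.176471.
eta = log(0.176471) = -1.7346

-1.7346


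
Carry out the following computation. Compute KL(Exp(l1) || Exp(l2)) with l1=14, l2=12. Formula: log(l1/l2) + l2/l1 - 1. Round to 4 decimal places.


KL divergence for exponential family:
KL = log(l1/l2) + l2/l1 - 1.
log(14/12) = 0.154151.
12/14 = 0.857143.
KL = 0.154151 + 0.857143 - 1 = 0.0113

0.0113


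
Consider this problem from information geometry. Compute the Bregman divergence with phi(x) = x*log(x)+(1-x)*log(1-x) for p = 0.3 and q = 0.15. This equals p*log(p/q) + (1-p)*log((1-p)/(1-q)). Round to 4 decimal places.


Bregman divergence with negative entropy generator:
D = p*log(p/q) + (1-p)*log((1-p)/(1-q)).
p = 0.3, q = 0.15.
p*log(p/q) = 0.3*log(0.3/0.15) = 0.207944.
(1-p)*log((1-p)/(1-q)) = 0.7*log(0.7/0.85) = -0.135909.
D = 0.207944 + -0.135909 = 0.0720

0.0720


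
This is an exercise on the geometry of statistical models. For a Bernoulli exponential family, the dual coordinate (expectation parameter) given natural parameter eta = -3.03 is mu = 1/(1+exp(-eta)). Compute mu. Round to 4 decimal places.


Dual coordinate (expectation parameter) for Bernoulli:
mu = 1/(1+exp(-eta)).
eta = -3.03.
exp(-eta) = exp(3.03) = 20.697233.
mu = 1/(1+20.697233) = 0.0461

0.0461


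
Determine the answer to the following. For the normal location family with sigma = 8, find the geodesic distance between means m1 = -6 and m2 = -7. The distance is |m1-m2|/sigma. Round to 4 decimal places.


On the fixed-variance normal subfamily, geodesic distance = |m1-m2|/sigma.
|-6 - -7| = 1.
sigma = 8.
d = 1/8 = 0.1250

0.1250


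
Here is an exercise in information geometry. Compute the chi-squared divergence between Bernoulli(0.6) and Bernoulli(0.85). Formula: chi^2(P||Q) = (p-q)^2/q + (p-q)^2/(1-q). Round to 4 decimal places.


Chi-squared divergence between Bernoulli distributions:
chi^2 = (p-q)^2/q + (p-q)^2/(1-q).
p = 0.6, q = 0.85, p-q = -0.25.
(p-q)^2 = 0.0625.
term1 = 0.0625/0.85 = 0.073529.
term2 = 0.0625/0.15 = 0.416667.
chi^2 = 0.073529 + 0.416667 = 0.4902

0.4902


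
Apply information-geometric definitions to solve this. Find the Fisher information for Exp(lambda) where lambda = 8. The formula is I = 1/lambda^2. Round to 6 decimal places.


Fisher information for exponential: I(lambda) = 1/lambda^2.
lambda = 8, lambda^2 = 64.
I = 1/64 = 0.015625

0.015625


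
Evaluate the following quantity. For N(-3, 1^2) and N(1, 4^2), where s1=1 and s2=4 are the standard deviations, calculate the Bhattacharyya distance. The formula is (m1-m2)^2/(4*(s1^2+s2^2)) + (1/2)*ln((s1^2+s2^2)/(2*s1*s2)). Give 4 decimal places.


Bhattacharyya distance between two Gaussians:
DB = (m1-m2)^2/(4*(s1^2+s2^2)) + (1/2)*ln((s1^2+s2^2)/(2*s1*s2)).
(m1-m2)^2 = (-4)^2 = 16.
s1^2+s2^2 = 1 + 16 = 17.
term1 = 16/68 = 0.235294.
term2 = 0.5*ln(17/8.0) = 0.376886.
DB = 0.235294 + 0.376886 = 0.6122

0.6122


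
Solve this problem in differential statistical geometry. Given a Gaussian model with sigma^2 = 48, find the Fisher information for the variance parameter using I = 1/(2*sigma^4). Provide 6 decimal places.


Fisher information for variance: I(sigma^2) = 1/(2*sigma^4).
sigma^2 = 48, so sigma^4 = 2304.
I = 1/(2*2304) = 1/4608 = 0.000217

0.000217


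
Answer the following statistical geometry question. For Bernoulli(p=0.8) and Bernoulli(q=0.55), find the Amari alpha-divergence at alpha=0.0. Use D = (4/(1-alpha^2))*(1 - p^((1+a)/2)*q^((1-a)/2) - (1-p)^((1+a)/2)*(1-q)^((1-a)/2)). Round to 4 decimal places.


Amari alpha-divergence:
D = (4/(1-alpha^2))*(1 - p^((1+a)/2)*q^((1-a)/2) - (1-p)^((1+a)/2)*(1-q)^((1-a)/2)).
alpha = 0.0, p = 0.8, q = 0.55.
e1 = (1+alpha)/2 = 0.5, e2 = (1-alpha)/2 = 0.5.
t1 = p^e1 * q^e2 = 0.8^0.5 * 0.55^0.5 = 0.663325.
t2 = (1-p)^e1 * (1-q)^e2 = 0.2^0.5 * 0.45^0.5 = 0.3.
4/(1-alpha^2) = 4.0.
D = 4.0*(1 - 0.663325 - 0.3) = 0.1467

0.1467


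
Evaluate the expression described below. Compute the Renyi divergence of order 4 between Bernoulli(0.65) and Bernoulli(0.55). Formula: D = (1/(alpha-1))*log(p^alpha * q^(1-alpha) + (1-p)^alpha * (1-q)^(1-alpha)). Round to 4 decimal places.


Renyi divergence of order alpha between Bernoulli distributions:
D = (1/(alpha-1))*log(p^alpha * q^(1-alpha) + (1-p)^alpha * (1-q)^(1-alpha)).
alpha = 4, p = 0.65, q = 0.55.
p^alpha * q^(1-alpha) = 0.65^4 * 0.55^-3 = 1.072915.
(1-p)^alpha * (1-q)^(1-alpha) = 0.35^4 * 0.45^-3 = 0.164678.
sum = 1.072915 + 0.164678 = 1.237593.
D = (1/3)*log(1.237593) = 0.0711

0.0711


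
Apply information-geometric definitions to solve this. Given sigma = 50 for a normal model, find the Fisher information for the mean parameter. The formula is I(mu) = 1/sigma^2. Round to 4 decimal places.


The Fisher information for the mean of a normal distribution is I(mu) = 1/sigma^2.
sigma = 50, so sigma^2 = 2500.
I(mu) = 1/2500 = 0.0004

0.0004


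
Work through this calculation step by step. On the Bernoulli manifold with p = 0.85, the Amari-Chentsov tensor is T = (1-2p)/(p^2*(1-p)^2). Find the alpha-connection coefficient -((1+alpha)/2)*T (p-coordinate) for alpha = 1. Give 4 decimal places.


Skewness (Amari-Chentsov) tensor: T = (1-2p)/(p^2*(1-p)^2).
p = 0.85, 1-2p = -0.7, p^2 = 0.7225, (1-p)^2 = 0.0225.
T = -0.7/(0.7225 * 0.0225) = -43.060361.
In the p-coordinate, Gamma^(alpha) = Gamma^(0) - (alpha/2)*T with Gamma^(0) = (1/2)*g'(p) = -T/2,
so Gamma^(alpha) = -((1+alpha)/2)*T.
alpha = 1, -(1+alpha)/2 = -1.0.
Gamma = -1.0 * -43.060361 = 43.0604

43.0604


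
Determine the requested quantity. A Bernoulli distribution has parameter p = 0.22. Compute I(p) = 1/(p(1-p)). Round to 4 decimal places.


For Bernoulli(p), Fisher information is I(p) = 1/(p*(1-p)).
p = 0.22, 1-p = 0.78.
p*(1-p) = 0.1716.
I(p) = 1/0.1716 = 5.8275

5.8275


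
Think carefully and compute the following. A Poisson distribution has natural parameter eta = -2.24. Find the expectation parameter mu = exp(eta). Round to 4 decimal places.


Expectation parameter for Poisson exponential family:
mu = exp(eta).
eta = -2.24.
mu = exp(-2.24) = 0.1065

0.1065


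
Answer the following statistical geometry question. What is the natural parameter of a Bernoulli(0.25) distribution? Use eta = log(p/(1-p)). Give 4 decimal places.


Natural parameter for Bernoulli: eta = log(p/(1-p)).
p = 0.25, 1-p = 0.75.
p/(1-p) = 0.333333.
eta = log(0.333333) = -1.0986

-1.0986


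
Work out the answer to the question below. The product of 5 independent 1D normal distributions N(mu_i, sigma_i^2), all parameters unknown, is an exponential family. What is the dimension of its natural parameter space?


Exponential family dimension calculation:
Each univariate normal has two natural parameters (mu/sigma^2 and -1/(2 sigma^2)).
With 5 independent components, dim = 2 * 5 = 10.

10


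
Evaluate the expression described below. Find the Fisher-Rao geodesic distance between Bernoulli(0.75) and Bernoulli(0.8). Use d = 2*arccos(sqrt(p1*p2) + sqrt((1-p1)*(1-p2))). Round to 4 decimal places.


Geodesic distance on Bernoulli manifold:
d(p1,p2) = 2*arccos(sqrt(p1*p2) + sqrt((1-p1)*(1-p2))).
sqrt(p1*p2) = sqrt(0.75*0.8) = 0.774597.
sqrt((1-p1)*(1-p2)) = sqrt(0.25*0.2) = 0.223607.
arg = 0.774597 + 0.223607 = 0.998203.
d = 2*arccos(0.998203) = 0.1199

0.1199


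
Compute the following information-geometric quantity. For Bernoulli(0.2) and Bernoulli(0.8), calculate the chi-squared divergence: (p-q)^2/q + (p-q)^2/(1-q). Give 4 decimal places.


Chi-squared divergence between Bernoulli distributions:
chi^2 = (p-q)^2/q + (p-q)^2/(1-q).
p = 0.2, q = 0.8, p-q = -0.6.
(p-q)^2 = 0.36.
term1 = 0.36/0.8 = 0.45.
term2 = 0.36/0.2 = 1.8.
chi^2 = 0.45 + 1.8 = 2.2500

2.2500


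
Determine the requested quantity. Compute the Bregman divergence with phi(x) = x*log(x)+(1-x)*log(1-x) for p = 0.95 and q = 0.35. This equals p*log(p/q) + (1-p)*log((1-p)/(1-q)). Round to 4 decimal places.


Bregman divergence with negative entropy generator:
D = p*log(p/q) + (1-p)*log((1-p)/(1-q)).
p = 0.95, q = 0.35.
p*log(p/q) = 0.95*log(0.95/0.35) = 0.948602.
(1-p)*log((1-p)/(1-q)) = 0.05*log(0.05/0.65) = -0.128247.
D = 0.948602 + -0.128247 = 0.8204

0.8204


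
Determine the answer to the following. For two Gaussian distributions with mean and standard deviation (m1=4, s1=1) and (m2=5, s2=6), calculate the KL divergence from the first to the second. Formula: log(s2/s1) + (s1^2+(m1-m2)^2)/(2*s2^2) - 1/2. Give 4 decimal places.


KL divergence between normal distributions:
KL = log(s2/s1) + (s1^2 + (m1-m2)^2)/(2*s2^2) - 1/2.
log(6/1) = 1.791759.
(1^2 + (4-5)^2)/(2*6^2) = (1 + 1)/72 = 0.027778.
KL = 1.791759 + 0.027778 - 0.5 = 1.3195

1.3195


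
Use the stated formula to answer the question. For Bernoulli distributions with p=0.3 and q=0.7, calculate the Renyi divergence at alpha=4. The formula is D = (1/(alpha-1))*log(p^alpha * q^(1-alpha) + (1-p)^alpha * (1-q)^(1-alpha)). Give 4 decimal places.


Renyi divergence of order alpha between Bernoulli distributions:
D = (1/(alpha-1))*log(p^alpha * q^(1-alpha) + (1-p)^alpha * (1-q)^(1-alpha)).
alpha = 4, p = 0.3, q = 0.7.
p^alpha * q^(1-alpha) = 0.3^4 * 0.7^-3 = 0.023615.
(1-p)^alpha * (1-q)^(1-alpha) = 0.7^4 * 0.3^-3 = 8.892593.
sum = 0.023615 + 8.892593 = 8.916208.
D = (1/3)*log(8.916208) = 0.7293

0.7293


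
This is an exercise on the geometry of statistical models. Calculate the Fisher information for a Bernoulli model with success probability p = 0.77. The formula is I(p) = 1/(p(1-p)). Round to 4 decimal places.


For Bernoulli(p), Fisher information is I(p) = 1/(p*(1-p)).
p = 0.77, 1-p = 0.23.
p*(1-p) = 0.1771.
I(p) = 1/0.1771 = 5.6465

5.6465


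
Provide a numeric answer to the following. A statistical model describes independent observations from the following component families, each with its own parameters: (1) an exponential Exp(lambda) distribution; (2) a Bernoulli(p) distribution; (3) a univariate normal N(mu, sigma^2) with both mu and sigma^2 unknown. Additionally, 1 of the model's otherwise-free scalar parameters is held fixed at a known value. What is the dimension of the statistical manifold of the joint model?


The dimension of a statistical manifold equals the number of free
(independent) real parameters of the model. For a product of independent
blocks the parameter counts add.
- exponential (lambda): 1.
- Bernoulli (p): 1.
- normal (mu, sigma^2): 2.
Total = 1 + 1 + 2 = 4.
1 parameter(s) fixed at known values: 4 - 1 = 3.
Dimension = 3

3


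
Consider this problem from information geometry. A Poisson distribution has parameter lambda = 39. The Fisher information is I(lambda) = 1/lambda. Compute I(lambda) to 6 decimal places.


Fisher information for Poisson: I(lambda) = 1/lambda.
lambda = 39.
I(lambda) = 1/39 = 0.025641

0.025641


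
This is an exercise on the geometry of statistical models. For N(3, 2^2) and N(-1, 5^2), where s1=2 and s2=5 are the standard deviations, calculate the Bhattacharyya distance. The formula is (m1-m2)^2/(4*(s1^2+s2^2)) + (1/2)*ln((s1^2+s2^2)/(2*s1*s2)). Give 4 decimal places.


Bhattacharyya distance between two Gaussians:
DB = (m1-m2)^2/(4*(s1^2+s2^2)) + (1/2)*ln((s1^2+s2^2)/(2*s1*s2)).
(m1-m2)^2 = (4)^2 = 16.
s1^2+s2^2 = 4 + 25 = 29.
term1 = 16/116 = 0.137931.
term2 = 0.5*ln(29/20.0) = 0.185782.
DB = 0.137931 + 0.185782 = 0.3237

0.3237


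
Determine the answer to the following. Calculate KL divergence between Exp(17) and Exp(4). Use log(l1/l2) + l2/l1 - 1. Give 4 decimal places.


KL divergence for exponential family:
KL = log(l1/l2) + l2/l1 - 1.
log(17/4) = 1.446919.
4/17 = 0.235294.
KL = 1.446919 + 0.235294 - 1 = 0.6822

0.6822


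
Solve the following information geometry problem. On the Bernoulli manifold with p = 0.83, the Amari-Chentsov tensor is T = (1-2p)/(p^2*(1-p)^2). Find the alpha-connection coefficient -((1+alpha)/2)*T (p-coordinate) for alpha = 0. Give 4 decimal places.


Skewness (Amari-Chentsov) tensor: T = (1-2p)/(p^2*(1-p)^2).
p = 0.83, 1-2p = -0.66, p^2 = 0.6889, (1-p)^2 = 0.0289.
T = -0.66/(0.6889 * 0.0289) = -33.150487.
In the p-coordinate, Gamma^(alpha) = Gamma^(0) - (alpha/2)*T with Gamma^(0) = (1/2)*g'(p) = -T/2,
so Gamma^(alpha) = -((1+alpha)/2)*T.
alpha = 0, -(1+alpha)/2 = -0.5.
Gamma = -0.5 * -33.150487 = 16.5752

16.5752


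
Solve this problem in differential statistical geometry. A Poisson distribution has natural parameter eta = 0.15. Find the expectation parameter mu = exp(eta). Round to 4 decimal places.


Expectation parameter for Poisson exponential family:
mu = exp(eta).
eta = 0.15.
mu = exp(0.15) = 1.1618

1.1618


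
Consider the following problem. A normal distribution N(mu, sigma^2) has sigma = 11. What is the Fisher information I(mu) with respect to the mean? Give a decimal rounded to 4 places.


The Fisher information for the mean of a normal distribution is I(mu) = 1/sigma^2.
sigma = 11, so sigma^2 = 121.
I(mu) = 1/121 = 0.0083

0.0083


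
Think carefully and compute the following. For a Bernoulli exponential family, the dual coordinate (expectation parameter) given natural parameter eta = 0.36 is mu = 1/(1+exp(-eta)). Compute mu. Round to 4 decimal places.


Dual coordinate (expectation parameter) for Bernoulli:
mu = 1/(1+exp(-eta)).
eta = 0.36.
exp(-eta) = exp(-0.36) = 0.697676.
mu = 1/(1+0.697676) = 0.5890

0.5890


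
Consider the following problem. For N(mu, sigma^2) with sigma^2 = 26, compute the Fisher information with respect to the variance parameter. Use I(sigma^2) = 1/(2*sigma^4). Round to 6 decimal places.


Fisher information for variance: I(sigma^2) = 1/(2*sigma^4).
sigma^2 = 26, so sigma^4 = 676.
I = 1/(2*676) = 1/1352 = 0.000740

0.000740


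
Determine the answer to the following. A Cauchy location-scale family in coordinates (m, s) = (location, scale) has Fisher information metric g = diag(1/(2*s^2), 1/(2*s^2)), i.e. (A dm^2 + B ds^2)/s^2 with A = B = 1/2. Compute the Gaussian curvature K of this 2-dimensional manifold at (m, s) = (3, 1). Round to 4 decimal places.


The metric has the form g = (A dm^2 + B ds^2)/s^2 with A = 1/2, B = 1/2.
Substitute u = sqrt(A/B)*m: g = B*(du^2 + ds^2)/s^2, i.e. B times the
Poincare upper half-plane metric, which has constant Gaussian curvature -1.
Scaling a 2D metric by a constant c divides the Gaussian curvature by c,
so K = -1/B = -1/(1/2) = -2.0000 everywhere (the point (m, s) = (3, 1) is irrelevant:
the curvature is constant).
The requested Gaussian curvature is K = -2.0000.

-2.0000


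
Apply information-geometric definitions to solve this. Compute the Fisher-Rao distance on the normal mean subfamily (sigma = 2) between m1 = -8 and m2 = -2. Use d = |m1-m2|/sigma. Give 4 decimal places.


On the fixed-variance normal subfamily, geodesic distance = |m1-m2|/sigma.
|-8 - -2| = 6.
sigma = 2.
d = 6/2 = 3.0000

3.0000


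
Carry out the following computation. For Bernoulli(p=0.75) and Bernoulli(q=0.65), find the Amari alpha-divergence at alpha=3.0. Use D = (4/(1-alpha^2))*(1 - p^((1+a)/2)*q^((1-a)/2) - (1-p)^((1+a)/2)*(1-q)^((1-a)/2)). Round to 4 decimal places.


Amari alpha-divergence:
D = (4/(1-alpha^2))*(1 - p^((1+a)/2)*q^((1-a)/2) - (1-p)^((1+a)/2)*(1-q)^((1-a)/2)).
alpha = 3.0, p = 0.75, q = 0.65.
e1 = (1+alpha)/2 = 2.0, e2 = (1-alpha)/2 = -1.0.
t1 = p^e1 * q^e2 = 0.75^2.0 * 0.65^-1.0 = 0.865385.
t2 = (1-p)^e1 * (1-q)^e2 = 0.25^2.0 * 0.35^-1.0 = 0.178571.
4/(1-alpha^2) = -0.5.
D = -0.5*(1 - 0.865385 - 0.178571) = 0.0220

0.0220


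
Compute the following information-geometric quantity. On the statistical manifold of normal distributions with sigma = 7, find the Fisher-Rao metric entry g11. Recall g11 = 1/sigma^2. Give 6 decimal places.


For the 2-parameter normal family, the Fisher metric has:
  g11 = 1/sigma^2, g22 = 2/sigma^2.
sigma = 7, sigma^2 = 49.
g11 = 0.020408

0.020408


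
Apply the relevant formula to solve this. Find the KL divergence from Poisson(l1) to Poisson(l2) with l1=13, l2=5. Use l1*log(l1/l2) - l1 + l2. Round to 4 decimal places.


KL divergence for Poisson:
KL = l1*log(l1/l2) - l1 + l2.
l1 = 13, l2 = 5.
log(13/5) = 0.955511.
l1*log(l1/l2) = 13 * 0.955511 = 12.421649.
KL = 12.421649 - 13 + 5 = 4.4216

4.4216


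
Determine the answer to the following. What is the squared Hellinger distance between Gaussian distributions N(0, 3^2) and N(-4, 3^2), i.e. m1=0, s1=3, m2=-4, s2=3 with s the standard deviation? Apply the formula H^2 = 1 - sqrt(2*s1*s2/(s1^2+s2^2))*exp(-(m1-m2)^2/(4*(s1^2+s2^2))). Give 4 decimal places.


Squared Hellinger distance for Gaussians:
H^2 = 1 - sqrt(2*s1*s2/(s1^2+s2^2)) * exp(-(m1-m2)^2/(4*(s1^2+s2^2))).
s1^2 = 9, s2^2 = 9, s1^2+s2^2 = 18.
sqrt(2*3*3/(18)) = 1.0.
(m1-m2)^2 = (4)^2 = 16.
exp(-16/(4*18)) = exp(-0.222222) = 0.800737.
H^2 = 1 - 1.0*0.800737 = 0.1993

0.1993


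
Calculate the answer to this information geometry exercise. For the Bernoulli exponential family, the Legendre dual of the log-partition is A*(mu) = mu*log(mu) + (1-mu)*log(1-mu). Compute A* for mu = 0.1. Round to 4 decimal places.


Legendre transform for Bernoulli:
A*(mu) = mu*log(mu) + (1-mu)*log(1-mu).
mu = 0.1, 1-mu = 0.9.
mu*log(mu) = 0.1*log(0.1) = -0.230259.
(1-mu)*log(1-mu) = 0.9*log(0.9) = -0.094824.
A* = -0.230259 + -0.094824 = -0.3251

-0.3251


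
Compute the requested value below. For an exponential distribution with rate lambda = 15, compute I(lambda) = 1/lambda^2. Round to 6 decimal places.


Fisher information for exponential: I(lambda) = 1/lambda^2.
lambda = 15, lambda^2 = 225.
I = 1/225 = 0.004444

0.004444
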